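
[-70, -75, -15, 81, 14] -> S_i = Random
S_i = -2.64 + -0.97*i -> [-2.64, -3.61, -4.58, -5.55, -6.52]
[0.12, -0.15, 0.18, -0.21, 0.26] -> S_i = 0.12*(-1.21)^i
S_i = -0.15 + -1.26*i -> [-0.15, -1.41, -2.67, -3.93, -5.19]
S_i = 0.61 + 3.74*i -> [0.61, 4.35, 8.09, 11.83, 15.57]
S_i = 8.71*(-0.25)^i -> [8.71, -2.18, 0.54, -0.14, 0.03]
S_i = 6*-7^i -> [6, -42, 294, -2058, 14406]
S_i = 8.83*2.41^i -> [8.83, 21.28, 51.29, 123.6, 297.87]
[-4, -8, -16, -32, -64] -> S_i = -4*2^i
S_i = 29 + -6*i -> [29, 23, 17, 11, 5]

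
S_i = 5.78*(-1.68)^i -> [5.78, -9.71, 16.31, -27.41, 46.04]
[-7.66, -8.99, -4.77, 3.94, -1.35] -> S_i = Random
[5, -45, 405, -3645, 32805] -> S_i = 5*-9^i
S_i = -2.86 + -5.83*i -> [-2.86, -8.69, -14.52, -20.35, -26.18]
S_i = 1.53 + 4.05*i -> [1.53, 5.58, 9.63, 13.68, 17.73]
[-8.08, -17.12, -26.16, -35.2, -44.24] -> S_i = -8.08 + -9.04*i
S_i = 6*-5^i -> [6, -30, 150, -750, 3750]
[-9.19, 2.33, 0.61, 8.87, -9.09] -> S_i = Random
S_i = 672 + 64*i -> [672, 736, 800, 864, 928]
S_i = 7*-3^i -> [7, -21, 63, -189, 567]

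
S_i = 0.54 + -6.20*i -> [0.54, -5.66, -11.86, -18.06, -24.26]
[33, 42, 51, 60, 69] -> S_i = 33 + 9*i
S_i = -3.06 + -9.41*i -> [-3.06, -12.47, -21.88, -31.29, -40.7]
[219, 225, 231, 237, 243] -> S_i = 219 + 6*i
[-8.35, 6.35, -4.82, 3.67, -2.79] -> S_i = -8.35*(-0.76)^i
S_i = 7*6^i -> [7, 42, 252, 1512, 9072]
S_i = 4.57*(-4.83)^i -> [4.57, -22.07, 106.61, -514.94, 2487.17]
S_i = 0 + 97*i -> [0, 97, 194, 291, 388]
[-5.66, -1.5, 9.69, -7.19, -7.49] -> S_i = Random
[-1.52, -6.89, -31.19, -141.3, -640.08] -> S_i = -1.52*4.53^i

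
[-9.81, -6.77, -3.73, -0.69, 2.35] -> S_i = -9.81 + 3.04*i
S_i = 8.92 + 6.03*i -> [8.92, 14.95, 20.98, 27.01, 33.04]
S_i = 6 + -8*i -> [6, -2, -10, -18, -26]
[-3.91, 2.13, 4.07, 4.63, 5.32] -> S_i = Random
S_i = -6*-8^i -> [-6, 48, -384, 3072, -24576]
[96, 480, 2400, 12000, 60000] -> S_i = 96*5^i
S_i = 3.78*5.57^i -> [3.78, 21.05, 117.27, 653.22, 3638.42]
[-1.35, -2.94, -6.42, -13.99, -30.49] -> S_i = -1.35*2.18^i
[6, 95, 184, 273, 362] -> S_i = 6 + 89*i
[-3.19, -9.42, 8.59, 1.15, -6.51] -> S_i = Random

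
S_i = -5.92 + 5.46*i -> [-5.92, -0.46, 5.0, 10.46, 15.92]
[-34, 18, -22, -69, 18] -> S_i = Random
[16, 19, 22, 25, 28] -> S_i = 16 + 3*i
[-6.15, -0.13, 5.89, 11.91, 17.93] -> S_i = -6.15 + 6.02*i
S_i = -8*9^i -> [-8, -72, -648, -5832, -52488]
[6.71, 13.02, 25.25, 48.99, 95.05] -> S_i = 6.71*1.94^i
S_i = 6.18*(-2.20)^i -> [6.18, -13.6, 29.91, -65.8, 144.77]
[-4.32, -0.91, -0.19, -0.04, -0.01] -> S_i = -4.32*0.21^i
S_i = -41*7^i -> [-41, -287, -2009, -14063, -98441]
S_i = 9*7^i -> [9, 63, 441, 3087, 21609]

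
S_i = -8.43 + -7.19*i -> [-8.43, -15.62, -22.81, -30.0, -37.19]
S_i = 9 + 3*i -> [9, 12, 15, 18, 21]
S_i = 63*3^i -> [63, 189, 567, 1701, 5103]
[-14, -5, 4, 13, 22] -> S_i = -14 + 9*i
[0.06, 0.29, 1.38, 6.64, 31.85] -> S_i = 0.06*4.80^i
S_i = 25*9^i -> [25, 225, 2025, 18225, 164025]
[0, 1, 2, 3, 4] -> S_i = 0 + 1*i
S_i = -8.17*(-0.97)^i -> [-8.17, 7.92, -7.69, 7.46, -7.23]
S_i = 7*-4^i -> [7, -28, 112, -448, 1792]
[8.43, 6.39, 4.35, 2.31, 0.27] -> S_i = 8.43 + -2.04*i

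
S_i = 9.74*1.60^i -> [9.74, 15.58, 24.93, 39.9, 63.83]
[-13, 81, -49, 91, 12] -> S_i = Random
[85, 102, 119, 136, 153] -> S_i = 85 + 17*i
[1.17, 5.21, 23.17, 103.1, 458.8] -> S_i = 1.17*4.45^i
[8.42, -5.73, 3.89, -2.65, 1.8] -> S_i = 8.42*(-0.68)^i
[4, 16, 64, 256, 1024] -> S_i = 4*4^i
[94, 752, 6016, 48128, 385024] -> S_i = 94*8^i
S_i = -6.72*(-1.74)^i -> [-6.72, 11.69, -20.35, 35.4, -61.6]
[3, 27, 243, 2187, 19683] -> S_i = 3*9^i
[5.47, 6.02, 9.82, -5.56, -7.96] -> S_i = Random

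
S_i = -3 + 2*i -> [-3, -1, 1, 3, 5]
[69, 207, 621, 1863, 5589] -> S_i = 69*3^i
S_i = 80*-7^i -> [80, -560, 3920, -27440, 192080]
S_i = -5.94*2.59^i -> [-5.94, -15.38, -39.85, -103.2, -267.29]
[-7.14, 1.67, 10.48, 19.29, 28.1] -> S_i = -7.14 + 8.81*i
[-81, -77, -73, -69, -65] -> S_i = -81 + 4*i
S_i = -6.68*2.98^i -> [-6.68, -19.91, -59.32, -176.78, -526.79]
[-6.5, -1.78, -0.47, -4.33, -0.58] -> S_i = Random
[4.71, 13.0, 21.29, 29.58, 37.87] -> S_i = 4.71 + 8.29*i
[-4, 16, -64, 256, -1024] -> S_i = -4*-4^i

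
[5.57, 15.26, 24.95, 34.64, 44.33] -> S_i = 5.57 + 9.69*i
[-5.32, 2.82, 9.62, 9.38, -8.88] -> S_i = Random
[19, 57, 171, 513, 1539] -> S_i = 19*3^i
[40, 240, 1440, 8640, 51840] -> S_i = 40*6^i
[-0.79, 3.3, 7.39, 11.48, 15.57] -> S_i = -0.79 + 4.09*i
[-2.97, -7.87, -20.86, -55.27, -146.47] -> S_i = -2.97*2.65^i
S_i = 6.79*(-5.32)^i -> [6.79, -36.12, 192.17, -1022.36, 5438.97]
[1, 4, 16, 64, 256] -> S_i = 1*4^i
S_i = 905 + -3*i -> [905, 902, 899, 896, 893]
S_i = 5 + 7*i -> [5, 12, 19, 26, 33]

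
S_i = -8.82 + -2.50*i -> [-8.82, -11.32, -13.82, -16.32, -18.82]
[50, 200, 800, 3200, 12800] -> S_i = 50*4^i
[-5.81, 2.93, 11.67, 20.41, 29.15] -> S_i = -5.81 + 8.74*i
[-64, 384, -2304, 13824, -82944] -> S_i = -64*-6^i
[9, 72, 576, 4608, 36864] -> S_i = 9*8^i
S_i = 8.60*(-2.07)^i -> [8.6, -17.8, 36.85, -76.28, 157.9]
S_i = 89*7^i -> [89, 623, 4361, 30527, 213689]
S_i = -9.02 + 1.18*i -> [-9.02, -7.84, -6.66, -5.48, -4.3]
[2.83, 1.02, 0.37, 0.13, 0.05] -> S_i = 2.83*0.36^i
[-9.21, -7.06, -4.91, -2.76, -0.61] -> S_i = -9.21 + 2.15*i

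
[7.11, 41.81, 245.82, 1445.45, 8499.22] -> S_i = 7.11*5.88^i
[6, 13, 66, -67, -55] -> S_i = Random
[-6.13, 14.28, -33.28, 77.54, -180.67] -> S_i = -6.13*(-2.33)^i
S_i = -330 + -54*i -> [-330, -384, -438, -492, -546]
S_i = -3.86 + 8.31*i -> [-3.86, 4.45, 12.76, 21.07, 29.38]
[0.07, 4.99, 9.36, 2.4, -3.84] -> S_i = Random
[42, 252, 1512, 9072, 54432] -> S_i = 42*6^i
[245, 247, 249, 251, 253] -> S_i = 245 + 2*i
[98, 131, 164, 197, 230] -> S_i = 98 + 33*i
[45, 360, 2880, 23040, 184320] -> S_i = 45*8^i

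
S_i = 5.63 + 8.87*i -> [5.63, 14.5, 23.37, 32.24, 41.11]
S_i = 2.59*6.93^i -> [2.59, 17.95, 124.38, 861.98, 5973.55]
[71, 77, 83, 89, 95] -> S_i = 71 + 6*i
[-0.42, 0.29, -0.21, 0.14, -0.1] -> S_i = -0.42*(-0.70)^i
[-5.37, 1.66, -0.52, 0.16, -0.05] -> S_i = -5.37*(-0.31)^i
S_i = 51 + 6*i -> [51, 57, 63, 69, 75]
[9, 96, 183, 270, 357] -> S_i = 9 + 87*i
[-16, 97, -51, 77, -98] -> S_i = Random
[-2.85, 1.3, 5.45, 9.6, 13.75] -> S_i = -2.85 + 4.15*i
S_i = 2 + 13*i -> [2, 15, 28, 41, 54]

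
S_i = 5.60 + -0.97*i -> [5.6, 4.63, 3.66, 2.69, 1.72]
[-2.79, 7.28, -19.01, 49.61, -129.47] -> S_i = -2.79*(-2.61)^i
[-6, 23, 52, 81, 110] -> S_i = -6 + 29*i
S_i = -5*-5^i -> [-5, 25, -125, 625, -3125]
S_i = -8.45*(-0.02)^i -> [-8.45, 0.17, -0.0, 0.0, -0.0]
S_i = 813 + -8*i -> [813, 805, 797, 789, 781]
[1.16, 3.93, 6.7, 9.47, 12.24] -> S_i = 1.16 + 2.77*i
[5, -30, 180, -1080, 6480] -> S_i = 5*-6^i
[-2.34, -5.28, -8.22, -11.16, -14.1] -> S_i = -2.34 + -2.94*i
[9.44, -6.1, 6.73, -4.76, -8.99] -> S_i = Random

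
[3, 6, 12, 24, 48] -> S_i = 3*2^i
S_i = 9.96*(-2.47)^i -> [9.96, -24.6, 60.76, -150.09, 370.72]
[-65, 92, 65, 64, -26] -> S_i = Random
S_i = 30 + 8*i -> [30, 38, 46, 54, 62]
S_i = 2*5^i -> [2, 10, 50, 250, 1250]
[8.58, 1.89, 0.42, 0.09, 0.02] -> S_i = 8.58*0.22^i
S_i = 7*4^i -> [7, 28, 112, 448, 1792]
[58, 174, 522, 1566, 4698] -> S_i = 58*3^i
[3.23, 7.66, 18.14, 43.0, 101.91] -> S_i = 3.23*2.37^i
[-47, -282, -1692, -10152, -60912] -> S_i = -47*6^i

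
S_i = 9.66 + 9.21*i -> [9.66, 18.87, 28.08, 37.29, 46.5]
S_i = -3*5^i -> [-3, -15, -75, -375, -1875]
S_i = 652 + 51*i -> [652, 703, 754, 805, 856]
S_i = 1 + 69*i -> [1, 70, 139, 208, 277]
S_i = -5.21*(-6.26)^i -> [-5.21, 32.61, -204.17, 1278.09, -8000.83]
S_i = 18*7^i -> [18, 126, 882, 6174, 43218]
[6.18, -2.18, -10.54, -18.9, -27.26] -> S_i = 6.18 + -8.36*i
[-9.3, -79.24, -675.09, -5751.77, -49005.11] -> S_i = -9.30*8.52^i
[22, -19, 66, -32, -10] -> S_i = Random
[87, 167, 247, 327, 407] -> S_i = 87 + 80*i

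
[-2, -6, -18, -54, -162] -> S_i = -2*3^i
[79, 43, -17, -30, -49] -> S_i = Random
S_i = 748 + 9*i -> [748, 757, 766, 775, 784]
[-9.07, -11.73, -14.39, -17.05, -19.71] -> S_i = -9.07 + -2.66*i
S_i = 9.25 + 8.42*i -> [9.25, 17.67, 26.09, 34.51, 42.93]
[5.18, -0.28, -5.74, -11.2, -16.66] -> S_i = 5.18 + -5.46*i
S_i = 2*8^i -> [2, 16, 128, 1024, 8192]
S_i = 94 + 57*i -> [94, 151, 208, 265, 322]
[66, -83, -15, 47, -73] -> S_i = Random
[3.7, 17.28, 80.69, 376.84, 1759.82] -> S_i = 3.70*4.67^i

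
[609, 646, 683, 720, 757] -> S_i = 609 + 37*i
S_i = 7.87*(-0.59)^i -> [7.87, -4.64, 2.74, -1.62, 0.95]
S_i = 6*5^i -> [6, 30, 150, 750, 3750]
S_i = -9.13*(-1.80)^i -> [-9.13, 16.43, -29.58, 53.25, -95.84]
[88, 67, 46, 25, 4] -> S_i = 88 + -21*i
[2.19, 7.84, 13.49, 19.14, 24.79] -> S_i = 2.19 + 5.65*i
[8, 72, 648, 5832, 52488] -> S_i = 8*9^i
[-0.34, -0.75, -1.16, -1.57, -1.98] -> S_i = -0.34 + -0.41*i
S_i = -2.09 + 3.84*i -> [-2.09, 1.75, 5.59, 9.43, 13.27]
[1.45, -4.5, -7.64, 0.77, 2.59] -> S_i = Random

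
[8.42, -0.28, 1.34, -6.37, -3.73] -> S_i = Random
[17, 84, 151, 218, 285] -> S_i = 17 + 67*i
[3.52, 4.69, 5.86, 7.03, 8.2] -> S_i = 3.52 + 1.17*i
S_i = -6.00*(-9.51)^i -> [-6.0, 57.06, -542.64, 5160.51, -49076.47]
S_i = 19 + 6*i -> [19, 25, 31, 37, 43]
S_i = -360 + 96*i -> [-360, -264, -168, -72, 24]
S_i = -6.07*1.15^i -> [-6.07, -6.98, -8.03, -9.23, -10.62]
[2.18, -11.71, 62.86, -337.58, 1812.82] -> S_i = 2.18*(-5.37)^i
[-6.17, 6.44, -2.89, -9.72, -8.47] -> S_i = Random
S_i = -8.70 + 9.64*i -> [-8.7, 0.94, 10.58, 20.22, 29.86]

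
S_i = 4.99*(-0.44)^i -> [4.99, -2.2, 0.97, -0.43, 0.19]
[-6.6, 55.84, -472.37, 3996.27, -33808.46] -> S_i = -6.60*(-8.46)^i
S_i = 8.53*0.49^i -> [8.53, 4.18, 2.05, 1.0, 0.49]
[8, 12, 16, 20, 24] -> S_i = 8 + 4*i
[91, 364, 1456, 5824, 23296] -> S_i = 91*4^i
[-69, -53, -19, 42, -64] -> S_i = Random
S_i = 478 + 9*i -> [478, 487, 496, 505, 514]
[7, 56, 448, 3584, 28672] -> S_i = 7*8^i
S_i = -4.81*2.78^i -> [-4.81, -13.37, -37.17, -103.34, -287.29]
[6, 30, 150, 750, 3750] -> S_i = 6*5^i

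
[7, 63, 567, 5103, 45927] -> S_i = 7*9^i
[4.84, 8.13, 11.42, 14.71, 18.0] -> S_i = 4.84 + 3.29*i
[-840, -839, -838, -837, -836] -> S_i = -840 + 1*i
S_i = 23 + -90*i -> [23, -67, -157, -247, -337]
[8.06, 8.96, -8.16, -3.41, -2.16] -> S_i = Random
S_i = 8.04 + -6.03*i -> [8.04, 2.01, -4.02, -10.05, -16.08]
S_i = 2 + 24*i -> [2, 26, 50, 74, 98]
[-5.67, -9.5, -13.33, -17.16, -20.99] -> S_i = -5.67 + -3.83*i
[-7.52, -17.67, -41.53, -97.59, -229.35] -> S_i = -7.52*2.35^i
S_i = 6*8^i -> [6, 48, 384, 3072, 24576]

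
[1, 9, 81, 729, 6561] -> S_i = 1*9^i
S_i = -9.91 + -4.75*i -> [-9.91, -14.66, -19.41, -24.16, -28.91]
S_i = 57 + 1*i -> [57, 58, 59, 60, 61]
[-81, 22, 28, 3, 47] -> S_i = Random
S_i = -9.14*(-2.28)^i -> [-9.14, 20.84, -47.51, 108.33, -246.99]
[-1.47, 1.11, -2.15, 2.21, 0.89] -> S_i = Random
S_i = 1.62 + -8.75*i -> [1.62, -7.13, -15.88, -24.63, -33.38]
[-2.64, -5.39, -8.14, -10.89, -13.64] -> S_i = -2.64 + -2.75*i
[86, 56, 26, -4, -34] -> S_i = 86 + -30*i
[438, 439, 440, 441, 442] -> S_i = 438 + 1*i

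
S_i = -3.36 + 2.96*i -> [-3.36, -0.4, 2.56, 5.52, 8.48]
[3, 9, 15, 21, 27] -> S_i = 3 + 6*i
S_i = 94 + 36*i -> [94, 130, 166, 202, 238]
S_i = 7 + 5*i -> [7, 12, 17, 22, 27]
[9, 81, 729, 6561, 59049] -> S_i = 9*9^i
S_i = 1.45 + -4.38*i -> [1.45, -2.93, -7.31, -11.69, -16.07]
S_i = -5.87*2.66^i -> [-5.87, -15.61, -41.53, -110.48, -293.88]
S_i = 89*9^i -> [89, 801, 7209, 64881, 583929]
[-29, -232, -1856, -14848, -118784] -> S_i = -29*8^i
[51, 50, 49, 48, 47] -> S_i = 51 + -1*i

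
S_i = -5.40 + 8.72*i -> [-5.4, 3.32, 12.04, 20.76, 29.48]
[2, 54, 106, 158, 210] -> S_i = 2 + 52*i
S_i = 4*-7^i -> [4, -28, 196, -1372, 9604]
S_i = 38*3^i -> [38, 114, 342, 1026, 3078]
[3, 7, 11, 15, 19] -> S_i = 3 + 4*i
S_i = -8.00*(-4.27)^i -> [-8.0, 34.16, -145.86, 622.84, -2659.51]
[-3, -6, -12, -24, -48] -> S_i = -3*2^i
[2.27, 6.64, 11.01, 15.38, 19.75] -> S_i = 2.27 + 4.37*i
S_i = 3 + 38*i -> [3, 41, 79, 117, 155]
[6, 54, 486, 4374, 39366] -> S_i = 6*9^i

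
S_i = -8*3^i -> [-8, -24, -72, -216, -648]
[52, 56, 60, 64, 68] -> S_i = 52 + 4*i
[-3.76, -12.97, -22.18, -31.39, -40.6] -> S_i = -3.76 + -9.21*i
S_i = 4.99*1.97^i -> [4.99, 9.83, 19.37, 38.15, 75.16]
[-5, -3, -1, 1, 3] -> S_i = -5 + 2*i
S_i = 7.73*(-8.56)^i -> [7.73, -66.17, 566.4, -4848.43, 41502.53]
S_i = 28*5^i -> [28, 140, 700, 3500, 17500]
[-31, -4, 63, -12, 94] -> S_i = Random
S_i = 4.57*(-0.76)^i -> [4.57, -3.47, 2.64, -2.01, 1.52]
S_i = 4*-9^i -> [4, -36, 324, -2916, 26244]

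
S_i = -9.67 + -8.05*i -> [-9.67, -17.72, -25.77, -33.82, -41.87]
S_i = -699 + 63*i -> [-699, -636, -573, -510, -447]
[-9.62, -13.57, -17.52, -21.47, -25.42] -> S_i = -9.62 + -3.95*i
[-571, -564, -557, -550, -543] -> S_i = -571 + 7*i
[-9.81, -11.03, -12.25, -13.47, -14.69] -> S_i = -9.81 + -1.22*i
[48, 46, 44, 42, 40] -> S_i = 48 + -2*i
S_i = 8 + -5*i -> [8, 3, -2, -7, -12]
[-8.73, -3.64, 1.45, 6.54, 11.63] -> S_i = -8.73 + 5.09*i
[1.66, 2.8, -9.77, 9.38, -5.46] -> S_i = Random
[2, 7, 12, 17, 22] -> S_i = 2 + 5*i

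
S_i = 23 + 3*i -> [23, 26, 29, 32, 35]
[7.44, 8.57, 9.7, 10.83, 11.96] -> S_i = 7.44 + 1.13*i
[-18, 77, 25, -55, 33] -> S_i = Random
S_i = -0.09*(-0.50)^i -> [-0.09, 0.04, -0.02, 0.01, -0.01]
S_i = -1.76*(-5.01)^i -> [-1.76, 8.82, -44.18, 221.32, -1108.83]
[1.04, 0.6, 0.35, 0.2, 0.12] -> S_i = 1.04*0.58^i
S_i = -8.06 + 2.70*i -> [-8.06, -5.36, -2.66, 0.04, 2.74]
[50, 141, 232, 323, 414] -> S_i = 50 + 91*i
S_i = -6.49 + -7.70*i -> [-6.49, -14.19, -21.89, -29.59, -37.29]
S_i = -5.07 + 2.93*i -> [-5.07, -2.14, 0.79, 3.72, 6.65]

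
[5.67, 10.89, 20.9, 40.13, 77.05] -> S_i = 5.67*1.92^i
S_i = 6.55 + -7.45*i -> [6.55, -0.9, -8.35, -15.8, -23.25]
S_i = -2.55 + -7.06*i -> [-2.55, -9.61, -16.67, -23.73, -30.79]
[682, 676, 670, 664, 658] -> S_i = 682 + -6*i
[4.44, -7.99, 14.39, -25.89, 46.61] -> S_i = 4.44*(-1.80)^i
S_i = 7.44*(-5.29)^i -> [7.44, -39.36, 208.2, -1101.39, 5826.34]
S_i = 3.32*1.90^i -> [3.32, 6.31, 11.99, 22.77, 43.27]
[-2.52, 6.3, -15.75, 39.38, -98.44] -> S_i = -2.52*(-2.50)^i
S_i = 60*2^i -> [60, 120, 240, 480, 960]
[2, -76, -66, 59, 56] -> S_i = Random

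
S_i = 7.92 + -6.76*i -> [7.92, 1.16, -5.6, -12.36, -19.12]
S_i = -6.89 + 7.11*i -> [-6.89, 0.22, 7.33, 14.44, 21.55]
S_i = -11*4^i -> [-11, -44, -176, -704, -2816]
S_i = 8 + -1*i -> [8, 7, 6, 5, 4]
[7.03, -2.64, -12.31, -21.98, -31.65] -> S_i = 7.03 + -9.67*i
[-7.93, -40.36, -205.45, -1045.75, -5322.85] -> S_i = -7.93*5.09^i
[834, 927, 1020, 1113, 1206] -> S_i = 834 + 93*i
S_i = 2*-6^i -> [2, -12, 72, -432, 2592]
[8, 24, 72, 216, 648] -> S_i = 8*3^i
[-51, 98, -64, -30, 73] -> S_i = Random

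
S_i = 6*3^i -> [6, 18, 54, 162, 486]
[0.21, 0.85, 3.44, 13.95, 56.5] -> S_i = 0.21*4.05^i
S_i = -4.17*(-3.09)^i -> [-4.17, 12.89, -39.82, 123.03, -380.16]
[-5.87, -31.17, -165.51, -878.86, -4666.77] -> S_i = -5.87*5.31^i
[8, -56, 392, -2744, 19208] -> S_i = 8*-7^i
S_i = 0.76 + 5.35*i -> [0.76, 6.11, 11.46, 16.81, 22.16]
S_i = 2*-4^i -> [2, -8, 32, -128, 512]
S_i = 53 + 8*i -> [53, 61, 69, 77, 85]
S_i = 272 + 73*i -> [272, 345, 418, 491, 564]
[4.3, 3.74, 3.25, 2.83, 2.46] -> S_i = 4.30*0.87^i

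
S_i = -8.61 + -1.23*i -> [-8.61, -9.84, -11.07, -12.3, -13.53]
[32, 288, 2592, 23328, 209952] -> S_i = 32*9^i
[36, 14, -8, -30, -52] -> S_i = 36 + -22*i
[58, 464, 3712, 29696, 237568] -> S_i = 58*8^i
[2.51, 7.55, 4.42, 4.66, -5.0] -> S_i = Random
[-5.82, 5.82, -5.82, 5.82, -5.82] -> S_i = -5.82*(-1.00)^i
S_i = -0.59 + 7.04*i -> [-0.59, 6.45, 13.49, 20.53, 27.57]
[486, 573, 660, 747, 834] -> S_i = 486 + 87*i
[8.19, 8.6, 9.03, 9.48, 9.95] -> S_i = 8.19*1.05^i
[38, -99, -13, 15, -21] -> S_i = Random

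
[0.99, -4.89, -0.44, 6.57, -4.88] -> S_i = Random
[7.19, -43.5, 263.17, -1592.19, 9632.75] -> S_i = 7.19*(-6.05)^i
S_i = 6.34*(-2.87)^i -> [6.34, -18.2, 52.22, -149.88, 430.15]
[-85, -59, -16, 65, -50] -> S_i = Random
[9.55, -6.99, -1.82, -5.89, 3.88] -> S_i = Random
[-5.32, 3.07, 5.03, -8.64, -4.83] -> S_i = Random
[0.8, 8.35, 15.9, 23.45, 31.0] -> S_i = 0.80 + 7.55*i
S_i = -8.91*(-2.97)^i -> [-8.91, 26.46, -78.59, 233.42, -693.27]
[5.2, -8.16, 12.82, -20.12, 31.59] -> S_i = 5.20*(-1.57)^i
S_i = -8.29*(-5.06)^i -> [-8.29, 41.95, -212.25, 1074.0, -5434.46]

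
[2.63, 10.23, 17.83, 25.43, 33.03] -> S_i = 2.63 + 7.60*i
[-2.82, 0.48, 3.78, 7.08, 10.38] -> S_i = -2.82 + 3.30*i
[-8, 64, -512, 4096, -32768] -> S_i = -8*-8^i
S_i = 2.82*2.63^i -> [2.82, 7.42, 19.51, 51.3, 134.92]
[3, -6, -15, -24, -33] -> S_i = 3 + -9*i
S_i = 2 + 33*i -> [2, 35, 68, 101, 134]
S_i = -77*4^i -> [-77, -308, -1232, -4928, -19712]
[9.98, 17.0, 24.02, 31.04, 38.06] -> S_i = 9.98 + 7.02*i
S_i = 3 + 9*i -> [3, 12, 21, 30, 39]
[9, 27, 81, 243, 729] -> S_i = 9*3^i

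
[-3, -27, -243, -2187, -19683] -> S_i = -3*9^i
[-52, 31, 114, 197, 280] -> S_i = -52 + 83*i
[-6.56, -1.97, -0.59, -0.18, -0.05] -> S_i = -6.56*0.30^i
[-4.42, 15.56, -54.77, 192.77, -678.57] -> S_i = -4.42*(-3.52)^i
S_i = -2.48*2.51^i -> [-2.48, -6.22, -15.62, -39.22, -98.43]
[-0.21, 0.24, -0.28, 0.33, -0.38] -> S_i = -0.21*(-1.16)^i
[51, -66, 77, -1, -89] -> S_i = Random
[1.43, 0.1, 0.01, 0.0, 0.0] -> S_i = 1.43*0.07^i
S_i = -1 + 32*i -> [-1, 31, 63, 95, 127]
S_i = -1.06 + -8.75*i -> [-1.06, -9.81, -18.56, -27.31, -36.06]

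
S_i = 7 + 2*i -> [7, 9, 11, 13, 15]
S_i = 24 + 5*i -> [24, 29, 34, 39, 44]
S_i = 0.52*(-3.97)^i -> [0.52, -2.06, 8.2, -32.54, 129.17]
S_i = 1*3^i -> [1, 3, 9, 27, 81]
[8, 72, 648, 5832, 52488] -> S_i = 8*9^i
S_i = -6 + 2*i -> [-6, -4, -2, 0, 2]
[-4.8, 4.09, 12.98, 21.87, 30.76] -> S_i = -4.80 + 8.89*i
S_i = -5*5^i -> [-5, -25, -125, -625, -3125]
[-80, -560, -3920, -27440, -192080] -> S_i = -80*7^i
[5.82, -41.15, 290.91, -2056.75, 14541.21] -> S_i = 5.82*(-7.07)^i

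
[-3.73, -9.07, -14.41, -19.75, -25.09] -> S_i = -3.73 + -5.34*i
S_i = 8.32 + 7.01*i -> [8.32, 15.33, 22.34, 29.35, 36.36]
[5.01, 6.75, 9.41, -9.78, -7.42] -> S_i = Random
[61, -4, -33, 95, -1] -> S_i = Random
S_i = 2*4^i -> [2, 8, 32, 128, 512]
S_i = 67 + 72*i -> [67, 139, 211, 283, 355]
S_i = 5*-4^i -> [5, -20, 80, -320, 1280]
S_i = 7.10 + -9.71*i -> [7.1, -2.61, -12.32, -22.03, -31.74]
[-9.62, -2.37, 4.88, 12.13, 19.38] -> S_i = -9.62 + 7.25*i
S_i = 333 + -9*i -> [333, 324, 315, 306, 297]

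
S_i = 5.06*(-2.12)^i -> [5.06, -10.73, 22.74, -48.21, 102.21]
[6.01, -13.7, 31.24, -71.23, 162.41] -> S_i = 6.01*(-2.28)^i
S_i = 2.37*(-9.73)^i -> [2.37, -23.06, 224.37, -2183.17, 21242.21]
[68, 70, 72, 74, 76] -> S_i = 68 + 2*i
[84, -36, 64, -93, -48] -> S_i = Random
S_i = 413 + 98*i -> [413, 511, 609, 707, 805]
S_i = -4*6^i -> [-4, -24, -144, -864, -5184]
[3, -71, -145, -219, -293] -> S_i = 3 + -74*i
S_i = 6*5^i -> [6, 30, 150, 750, 3750]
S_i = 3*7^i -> [3, 21, 147, 1029, 7203]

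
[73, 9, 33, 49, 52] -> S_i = Random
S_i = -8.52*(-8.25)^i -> [-8.52, 70.29, -579.89, 4784.11, -39468.93]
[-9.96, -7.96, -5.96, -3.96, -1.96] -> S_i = -9.96 + 2.00*i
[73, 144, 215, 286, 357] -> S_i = 73 + 71*i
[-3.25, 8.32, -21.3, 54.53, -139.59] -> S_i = -3.25*(-2.56)^i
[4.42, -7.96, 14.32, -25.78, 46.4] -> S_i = 4.42*(-1.80)^i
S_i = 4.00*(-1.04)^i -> [4.0, -4.16, 4.33, -4.5, 4.68]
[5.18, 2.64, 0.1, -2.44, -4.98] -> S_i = 5.18 + -2.54*i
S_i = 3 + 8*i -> [3, 11, 19, 27, 35]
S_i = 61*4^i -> [61, 244, 976, 3904, 15616]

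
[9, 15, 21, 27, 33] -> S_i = 9 + 6*i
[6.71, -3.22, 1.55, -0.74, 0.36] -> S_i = 6.71*(-0.48)^i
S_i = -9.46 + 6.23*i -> [-9.46, -3.23, 3.0, 9.23, 15.46]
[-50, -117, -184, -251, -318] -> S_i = -50 + -67*i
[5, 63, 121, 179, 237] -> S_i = 5 + 58*i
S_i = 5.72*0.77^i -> [5.72, 4.4, 3.39, 2.61, 2.01]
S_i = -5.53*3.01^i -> [-5.53, -16.65, -50.1, -150.81, -453.93]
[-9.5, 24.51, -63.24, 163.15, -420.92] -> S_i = -9.50*(-2.58)^i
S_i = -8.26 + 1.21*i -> [-8.26, -7.05, -5.84, -4.63, -3.42]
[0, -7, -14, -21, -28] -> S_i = 0 + -7*i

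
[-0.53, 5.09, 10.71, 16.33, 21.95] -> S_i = -0.53 + 5.62*i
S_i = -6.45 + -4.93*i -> [-6.45, -11.38, -16.31, -21.24, -26.17]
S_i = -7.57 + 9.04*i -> [-7.57, 1.47, 10.51, 19.55, 28.59]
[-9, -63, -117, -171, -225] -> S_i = -9 + -54*i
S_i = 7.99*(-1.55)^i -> [7.99, -12.38, 19.2, -29.75, 46.12]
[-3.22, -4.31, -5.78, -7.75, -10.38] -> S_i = -3.22*1.34^i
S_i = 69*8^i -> [69, 552, 4416, 35328, 282624]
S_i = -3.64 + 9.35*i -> [-3.64, 5.71, 15.06, 24.41, 33.76]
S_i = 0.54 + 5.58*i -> [0.54, 6.12, 11.7, 17.28, 22.86]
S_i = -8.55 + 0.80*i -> [-8.55, -7.75, -6.95, -6.15, -5.35]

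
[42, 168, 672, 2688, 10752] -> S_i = 42*4^i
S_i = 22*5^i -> [22, 110, 550, 2750, 13750]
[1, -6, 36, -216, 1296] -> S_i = 1*-6^i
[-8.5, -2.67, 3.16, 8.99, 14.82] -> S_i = -8.50 + 5.83*i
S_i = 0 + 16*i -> [0, 16, 32, 48, 64]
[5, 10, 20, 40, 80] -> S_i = 5*2^i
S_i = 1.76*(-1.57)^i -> [1.76, -2.76, 4.34, -6.81, 10.69]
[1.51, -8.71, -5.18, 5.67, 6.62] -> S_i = Random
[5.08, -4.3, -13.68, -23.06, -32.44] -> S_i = 5.08 + -9.38*i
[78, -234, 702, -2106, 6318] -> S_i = 78*-3^i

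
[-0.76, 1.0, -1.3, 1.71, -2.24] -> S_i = -0.76*(-1.31)^i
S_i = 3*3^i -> [3, 9, 27, 81, 243]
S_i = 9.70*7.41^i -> [9.7, 71.88, 532.61, 3946.63, 29244.52]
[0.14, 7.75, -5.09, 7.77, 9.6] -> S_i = Random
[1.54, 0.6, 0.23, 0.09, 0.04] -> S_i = 1.54*0.39^i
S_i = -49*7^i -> [-49, -343, -2401, -16807, -117649]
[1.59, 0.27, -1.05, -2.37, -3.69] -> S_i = 1.59 + -1.32*i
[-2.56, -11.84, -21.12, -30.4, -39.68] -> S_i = -2.56 + -9.28*i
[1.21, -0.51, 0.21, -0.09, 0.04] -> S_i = 1.21*(-0.42)^i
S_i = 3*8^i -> [3, 24, 192, 1536, 12288]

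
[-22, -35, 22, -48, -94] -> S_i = Random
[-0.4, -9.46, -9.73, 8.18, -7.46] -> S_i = Random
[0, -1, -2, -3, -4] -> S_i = 0 + -1*i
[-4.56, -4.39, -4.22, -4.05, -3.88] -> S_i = -4.56 + 0.17*i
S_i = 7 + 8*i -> [7, 15, 23, 31, 39]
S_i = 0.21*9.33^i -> [0.21, 1.96, 18.28, 170.55, 1591.28]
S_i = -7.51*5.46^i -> [-7.51, -41.0, -223.89, -1222.41, -6674.37]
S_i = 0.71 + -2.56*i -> [0.71, -1.85, -4.41, -6.97, -9.53]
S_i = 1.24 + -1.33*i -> [1.24, -0.09, -1.42, -2.75, -4.08]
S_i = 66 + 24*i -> [66, 90, 114, 138, 162]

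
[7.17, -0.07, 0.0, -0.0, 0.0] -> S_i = 7.17*(-0.01)^i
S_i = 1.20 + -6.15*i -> [1.2, -4.95, -11.1, -17.25, -23.4]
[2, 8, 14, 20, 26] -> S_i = 2 + 6*i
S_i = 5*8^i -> [5, 40, 320, 2560, 20480]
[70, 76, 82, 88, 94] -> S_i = 70 + 6*i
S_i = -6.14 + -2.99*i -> [-6.14, -9.13, -12.12, -15.11, -18.1]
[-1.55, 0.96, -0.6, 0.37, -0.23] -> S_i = -1.55*(-0.62)^i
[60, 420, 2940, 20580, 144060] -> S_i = 60*7^i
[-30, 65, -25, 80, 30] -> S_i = Random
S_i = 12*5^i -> [12, 60, 300, 1500, 7500]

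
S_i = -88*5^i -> [-88, -440, -2200, -11000, -55000]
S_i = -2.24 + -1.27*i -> [-2.24, -3.51, -4.78, -6.05, -7.32]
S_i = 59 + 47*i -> [59, 106, 153, 200, 247]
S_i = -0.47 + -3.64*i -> [-0.47, -4.11, -7.75, -11.39, -15.03]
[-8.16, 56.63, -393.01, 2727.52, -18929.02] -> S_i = -8.16*(-6.94)^i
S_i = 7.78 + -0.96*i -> [7.78, 6.82, 5.86, 4.9, 3.94]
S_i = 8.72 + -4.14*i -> [8.72, 4.58, 0.44, -3.7, -7.84]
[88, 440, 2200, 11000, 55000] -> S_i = 88*5^i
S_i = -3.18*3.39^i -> [-3.18, -10.78, -36.54, -123.89, -419.98]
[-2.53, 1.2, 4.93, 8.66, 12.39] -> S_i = -2.53 + 3.73*i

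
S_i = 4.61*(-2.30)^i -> [4.61, -10.6, 24.39, -56.09, 129.01]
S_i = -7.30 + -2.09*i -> [-7.3, -9.39, -11.48, -13.57, -15.66]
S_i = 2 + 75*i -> [2, 77, 152, 227, 302]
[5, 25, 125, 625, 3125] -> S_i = 5*5^i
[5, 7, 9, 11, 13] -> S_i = 5 + 2*i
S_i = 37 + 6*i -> [37, 43, 49, 55, 61]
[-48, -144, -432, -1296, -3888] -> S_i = -48*3^i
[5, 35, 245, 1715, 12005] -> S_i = 5*7^i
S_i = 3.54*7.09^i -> [3.54, 25.1, 177.95, 1261.66, 8945.16]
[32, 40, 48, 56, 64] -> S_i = 32 + 8*i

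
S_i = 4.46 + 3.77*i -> [4.46, 8.23, 12.0, 15.77, 19.54]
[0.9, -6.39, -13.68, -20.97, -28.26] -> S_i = 0.90 + -7.29*i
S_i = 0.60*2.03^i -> [0.6, 1.22, 2.47, 5.02, 10.19]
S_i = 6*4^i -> [6, 24, 96, 384, 1536]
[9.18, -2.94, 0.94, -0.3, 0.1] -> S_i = 9.18*(-0.32)^i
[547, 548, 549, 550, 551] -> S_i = 547 + 1*i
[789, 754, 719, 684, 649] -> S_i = 789 + -35*i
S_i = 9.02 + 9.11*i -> [9.02, 18.13, 27.24, 36.35, 45.46]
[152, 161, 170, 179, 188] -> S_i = 152 + 9*i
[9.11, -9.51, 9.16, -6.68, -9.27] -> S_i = Random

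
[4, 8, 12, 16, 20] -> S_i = 4 + 4*i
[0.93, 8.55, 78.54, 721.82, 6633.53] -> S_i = 0.93*9.19^i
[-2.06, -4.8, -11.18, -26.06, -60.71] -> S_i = -2.06*2.33^i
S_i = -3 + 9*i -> [-3, 6, 15, 24, 33]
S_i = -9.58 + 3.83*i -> [-9.58, -5.75, -1.92, 1.91, 5.74]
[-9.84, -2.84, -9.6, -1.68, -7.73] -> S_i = Random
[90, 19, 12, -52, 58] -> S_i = Random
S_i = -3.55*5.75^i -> [-3.55, -20.41, -117.37, -674.89, -3880.61]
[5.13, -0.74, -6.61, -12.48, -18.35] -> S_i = 5.13 + -5.87*i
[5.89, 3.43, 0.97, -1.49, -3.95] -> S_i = 5.89 + -2.46*i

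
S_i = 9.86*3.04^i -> [9.86, 29.97, 91.12, 277.01, 842.11]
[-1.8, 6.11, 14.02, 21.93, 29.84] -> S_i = -1.80 + 7.91*i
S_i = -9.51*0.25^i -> [-9.51, -2.38, -0.59, -0.15, -0.04]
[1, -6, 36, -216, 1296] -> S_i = 1*-6^i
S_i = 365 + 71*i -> [365, 436, 507, 578, 649]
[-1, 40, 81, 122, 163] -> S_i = -1 + 41*i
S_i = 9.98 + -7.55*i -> [9.98, 2.43, -5.12, -12.67, -20.22]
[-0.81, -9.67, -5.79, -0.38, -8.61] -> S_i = Random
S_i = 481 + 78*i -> [481, 559, 637, 715, 793]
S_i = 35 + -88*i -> [35, -53, -141, -229, -317]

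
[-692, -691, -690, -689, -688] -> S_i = -692 + 1*i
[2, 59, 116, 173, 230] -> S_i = 2 + 57*i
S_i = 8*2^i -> [8, 16, 32, 64, 128]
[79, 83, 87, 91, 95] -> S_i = 79 + 4*i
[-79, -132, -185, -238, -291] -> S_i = -79 + -53*i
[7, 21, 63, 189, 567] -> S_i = 7*3^i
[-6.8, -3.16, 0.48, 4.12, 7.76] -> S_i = -6.80 + 3.64*i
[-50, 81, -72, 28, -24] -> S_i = Random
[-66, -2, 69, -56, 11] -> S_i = Random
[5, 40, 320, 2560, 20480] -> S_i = 5*8^i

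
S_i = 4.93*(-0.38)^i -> [4.93, -1.87, 0.71, -0.27, 0.1]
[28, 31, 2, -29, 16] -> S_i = Random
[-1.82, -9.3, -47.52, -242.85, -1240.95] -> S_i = -1.82*5.11^i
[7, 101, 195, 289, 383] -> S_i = 7 + 94*i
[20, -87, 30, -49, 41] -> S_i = Random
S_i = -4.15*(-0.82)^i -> [-4.15, 3.4, -2.79, 2.29, -1.88]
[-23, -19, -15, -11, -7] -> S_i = -23 + 4*i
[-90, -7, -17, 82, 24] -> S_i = Random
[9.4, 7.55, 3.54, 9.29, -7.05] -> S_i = Random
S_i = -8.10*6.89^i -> [-8.1, -55.81, -384.52, -2649.37, -18254.16]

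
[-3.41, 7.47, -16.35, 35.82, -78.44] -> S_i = -3.41*(-2.19)^i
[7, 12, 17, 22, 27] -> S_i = 7 + 5*i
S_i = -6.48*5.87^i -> [-6.48, -38.04, -223.28, -1310.66, -7693.56]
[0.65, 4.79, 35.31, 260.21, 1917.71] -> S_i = 0.65*7.37^i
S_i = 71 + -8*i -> [71, 63, 55, 47, 39]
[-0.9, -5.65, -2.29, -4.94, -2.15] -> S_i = Random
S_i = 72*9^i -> [72, 648, 5832, 52488, 472392]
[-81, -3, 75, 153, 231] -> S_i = -81 + 78*i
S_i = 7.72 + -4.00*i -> [7.72, 3.72, -0.28, -4.28, -8.28]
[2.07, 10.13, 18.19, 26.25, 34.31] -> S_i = 2.07 + 8.06*i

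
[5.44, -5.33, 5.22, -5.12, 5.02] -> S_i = 5.44*(-0.98)^i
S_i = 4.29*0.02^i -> [4.29, 0.09, 0.0, 0.0, 0.0]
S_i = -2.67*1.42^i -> [-2.67, -3.79, -5.38, -7.64, -10.86]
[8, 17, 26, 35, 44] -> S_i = 8 + 9*i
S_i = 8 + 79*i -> [8, 87, 166, 245, 324]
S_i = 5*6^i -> [5, 30, 180, 1080, 6480]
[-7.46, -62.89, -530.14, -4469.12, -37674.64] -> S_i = -7.46*8.43^i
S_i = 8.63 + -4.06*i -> [8.63, 4.57, 0.51, -3.55, -7.61]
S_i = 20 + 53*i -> [20, 73, 126, 179, 232]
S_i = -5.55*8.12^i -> [-5.55, -45.07, -365.94, -2971.4, -24127.77]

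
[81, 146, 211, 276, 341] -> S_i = 81 + 65*i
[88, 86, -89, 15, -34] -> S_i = Random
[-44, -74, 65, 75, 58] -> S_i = Random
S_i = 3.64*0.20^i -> [3.64, 0.73, 0.15, 0.03, 0.01]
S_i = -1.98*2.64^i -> [-1.98, -5.23, -13.8, -36.43, -96.18]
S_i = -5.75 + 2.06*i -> [-5.75, -3.69, -1.63, 0.43, 2.49]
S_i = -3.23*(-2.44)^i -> [-3.23, 7.88, -19.23, 46.92, -114.49]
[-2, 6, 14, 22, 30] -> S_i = -2 + 8*i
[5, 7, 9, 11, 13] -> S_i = 5 + 2*i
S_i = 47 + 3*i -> [47, 50, 53, 56, 59]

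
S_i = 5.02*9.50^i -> [5.02, 47.69, 453.05, 4304.02, 40888.21]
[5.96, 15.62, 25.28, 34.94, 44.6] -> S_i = 5.96 + 9.66*i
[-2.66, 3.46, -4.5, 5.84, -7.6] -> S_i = -2.66*(-1.30)^i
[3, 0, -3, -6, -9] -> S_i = 3 + -3*i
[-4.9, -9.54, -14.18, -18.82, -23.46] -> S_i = -4.90 + -4.64*i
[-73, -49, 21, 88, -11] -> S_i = Random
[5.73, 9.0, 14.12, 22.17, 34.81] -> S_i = 5.73*1.57^i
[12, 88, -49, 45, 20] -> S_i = Random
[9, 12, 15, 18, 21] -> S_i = 9 + 3*i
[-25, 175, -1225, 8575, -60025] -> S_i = -25*-7^i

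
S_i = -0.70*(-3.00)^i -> [-0.7, 2.1, -6.3, 18.9, -56.7]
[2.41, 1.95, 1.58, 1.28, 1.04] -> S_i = 2.41*0.81^i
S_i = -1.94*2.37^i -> [-1.94, -4.6, -10.9, -25.83, -61.21]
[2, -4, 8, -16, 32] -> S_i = 2*-2^i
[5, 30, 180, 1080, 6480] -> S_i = 5*6^i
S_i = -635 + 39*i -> [-635, -596, -557, -518, -479]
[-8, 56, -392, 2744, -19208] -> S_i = -8*-7^i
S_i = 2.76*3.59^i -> [2.76, 9.91, 35.57, 127.7, 458.44]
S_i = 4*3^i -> [4, 12, 36, 108, 324]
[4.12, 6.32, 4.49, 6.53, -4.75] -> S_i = Random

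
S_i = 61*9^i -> [61, 549, 4941, 44469, 400221]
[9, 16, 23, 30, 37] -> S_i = 9 + 7*i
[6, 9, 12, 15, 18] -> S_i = 6 + 3*i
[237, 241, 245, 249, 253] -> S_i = 237 + 4*i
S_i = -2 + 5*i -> [-2, 3, 8, 13, 18]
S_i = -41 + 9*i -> [-41, -32, -23, -14, -5]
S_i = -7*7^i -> [-7, -49, -343, -2401, -16807]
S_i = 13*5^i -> [13, 65, 325, 1625, 8125]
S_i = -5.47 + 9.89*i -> [-5.47, 4.42, 14.31, 24.2, 34.09]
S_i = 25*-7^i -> [25, -175, 1225, -8575, 60025]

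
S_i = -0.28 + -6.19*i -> [-0.28, -6.47, -12.66, -18.85, -25.04]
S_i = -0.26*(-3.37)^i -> [-0.26, 0.88, -2.95, 9.95, -33.53]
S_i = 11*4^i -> [11, 44, 176, 704, 2816]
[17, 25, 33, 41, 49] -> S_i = 17 + 8*i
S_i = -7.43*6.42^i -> [-7.43, -47.7, -306.24, -1966.05, -12622.02]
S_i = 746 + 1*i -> [746, 747, 748, 749, 750]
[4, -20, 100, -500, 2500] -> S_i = 4*-5^i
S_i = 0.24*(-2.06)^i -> [0.24, -0.49, 1.02, -2.1, 4.32]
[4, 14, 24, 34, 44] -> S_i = 4 + 10*i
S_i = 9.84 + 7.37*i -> [9.84, 17.21, 24.58, 31.95, 39.32]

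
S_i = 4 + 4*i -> [4, 8, 12, 16, 20]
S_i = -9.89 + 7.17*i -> [-9.89, -2.72, 4.45, 11.62, 18.79]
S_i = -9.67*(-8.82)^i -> [-9.67, 85.29, -752.25, 6634.87, -58519.53]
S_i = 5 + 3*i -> [5, 8, 11, 14, 17]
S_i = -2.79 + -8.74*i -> [-2.79, -11.53, -20.27, -29.01, -37.75]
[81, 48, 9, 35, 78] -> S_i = Random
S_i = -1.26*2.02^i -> [-1.26, -2.55, -5.14, -10.39, -20.98]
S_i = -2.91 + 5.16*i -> [-2.91, 2.25, 7.41, 12.57, 17.73]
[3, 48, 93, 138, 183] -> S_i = 3 + 45*i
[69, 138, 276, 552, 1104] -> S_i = 69*2^i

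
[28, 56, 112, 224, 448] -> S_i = 28*2^i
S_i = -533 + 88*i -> [-533, -445, -357, -269, -181]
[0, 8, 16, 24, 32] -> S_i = 0 + 8*i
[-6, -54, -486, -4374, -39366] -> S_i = -6*9^i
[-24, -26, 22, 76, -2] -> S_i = Random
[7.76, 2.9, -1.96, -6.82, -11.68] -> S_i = 7.76 + -4.86*i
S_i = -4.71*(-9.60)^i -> [-4.71, 45.22, -434.07, 4167.11, -40004.22]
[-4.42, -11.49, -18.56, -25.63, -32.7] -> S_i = -4.42 + -7.07*i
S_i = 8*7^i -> [8, 56, 392, 2744, 19208]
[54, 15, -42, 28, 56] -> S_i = Random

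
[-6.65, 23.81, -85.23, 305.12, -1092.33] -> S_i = -6.65*(-3.58)^i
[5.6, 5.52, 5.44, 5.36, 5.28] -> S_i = 5.60 + -0.08*i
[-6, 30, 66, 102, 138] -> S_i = -6 + 36*i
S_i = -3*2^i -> [-3, -6, -12, -24, -48]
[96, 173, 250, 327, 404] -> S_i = 96 + 77*i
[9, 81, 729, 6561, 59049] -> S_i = 9*9^i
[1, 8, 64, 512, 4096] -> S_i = 1*8^i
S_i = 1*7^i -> [1, 7, 49, 343, 2401]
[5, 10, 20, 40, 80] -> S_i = 5*2^i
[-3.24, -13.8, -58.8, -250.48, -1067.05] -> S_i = -3.24*4.26^i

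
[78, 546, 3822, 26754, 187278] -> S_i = 78*7^i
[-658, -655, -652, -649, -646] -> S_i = -658 + 3*i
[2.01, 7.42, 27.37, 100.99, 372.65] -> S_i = 2.01*3.69^i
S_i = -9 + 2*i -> [-9, -7, -5, -3, -1]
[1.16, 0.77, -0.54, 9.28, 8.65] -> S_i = Random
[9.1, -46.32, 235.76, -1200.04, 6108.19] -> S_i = 9.10*(-5.09)^i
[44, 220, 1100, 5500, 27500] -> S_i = 44*5^i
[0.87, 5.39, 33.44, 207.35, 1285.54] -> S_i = 0.87*6.20^i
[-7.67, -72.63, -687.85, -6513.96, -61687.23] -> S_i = -7.67*9.47^i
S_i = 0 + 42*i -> [0, 42, 84, 126, 168]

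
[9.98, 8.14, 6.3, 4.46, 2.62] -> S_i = 9.98 + -1.84*i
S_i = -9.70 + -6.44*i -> [-9.7, -16.14, -22.58, -29.02, -35.46]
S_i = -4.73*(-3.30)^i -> [-4.73, 15.61, -51.51, 169.98, -560.94]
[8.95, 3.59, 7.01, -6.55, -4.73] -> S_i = Random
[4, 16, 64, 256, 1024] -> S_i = 4*4^i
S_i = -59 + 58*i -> [-59, -1, 57, 115, 173]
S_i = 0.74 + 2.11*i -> [0.74, 2.85, 4.96, 7.07, 9.18]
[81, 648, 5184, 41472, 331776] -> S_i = 81*8^i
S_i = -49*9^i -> [-49, -441, -3969, -35721, -321489]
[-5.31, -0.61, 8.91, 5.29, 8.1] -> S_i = Random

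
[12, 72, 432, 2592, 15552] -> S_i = 12*6^i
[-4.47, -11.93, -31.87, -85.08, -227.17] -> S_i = -4.47*2.67^i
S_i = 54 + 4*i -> [54, 58, 62, 66, 70]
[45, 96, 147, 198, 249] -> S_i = 45 + 51*i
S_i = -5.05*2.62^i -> [-5.05, -13.23, -34.67, -90.82, -237.96]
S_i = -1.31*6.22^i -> [-1.31, -8.15, -50.68, -315.24, -1960.8]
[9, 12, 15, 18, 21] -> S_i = 9 + 3*i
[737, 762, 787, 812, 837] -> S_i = 737 + 25*i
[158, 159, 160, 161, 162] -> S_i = 158 + 1*i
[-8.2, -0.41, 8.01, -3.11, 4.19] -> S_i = Random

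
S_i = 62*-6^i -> [62, -372, 2232, -13392, 80352]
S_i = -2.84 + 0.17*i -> [-2.84, -2.67, -2.5, -2.33, -2.16]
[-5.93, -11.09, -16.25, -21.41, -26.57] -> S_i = -5.93 + -5.16*i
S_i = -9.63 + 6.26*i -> [-9.63, -3.37, 2.89, 9.15, 15.41]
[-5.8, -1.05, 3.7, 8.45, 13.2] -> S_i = -5.80 + 4.75*i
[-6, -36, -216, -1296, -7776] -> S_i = -6*6^i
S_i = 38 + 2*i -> [38, 40, 42, 44, 46]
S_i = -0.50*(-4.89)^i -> [-0.5, 2.44, -11.96, 58.47, -285.89]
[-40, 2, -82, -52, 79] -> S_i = Random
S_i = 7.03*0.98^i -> [7.03, 6.89, 6.75, 6.62, 6.48]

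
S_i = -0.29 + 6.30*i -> [-0.29, 6.01, 12.31, 18.61, 24.91]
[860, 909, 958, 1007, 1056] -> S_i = 860 + 49*i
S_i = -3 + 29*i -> [-3, 26, 55, 84, 113]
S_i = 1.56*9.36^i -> [1.56, 14.6, 136.67, 1279.24, 11973.69]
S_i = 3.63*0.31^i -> [3.63, 1.13, 0.35, 0.11, 0.03]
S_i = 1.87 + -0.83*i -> [1.87, 1.04, 0.21, -0.62, -1.45]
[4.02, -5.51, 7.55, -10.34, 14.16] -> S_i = 4.02*(-1.37)^i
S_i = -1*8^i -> [-1, -8, -64, -512, -4096]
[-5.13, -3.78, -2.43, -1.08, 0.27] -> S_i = -5.13 + 1.35*i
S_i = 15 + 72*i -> [15, 87, 159, 231, 303]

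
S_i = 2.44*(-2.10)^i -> [2.44, -5.12, 10.76, -22.6, 47.45]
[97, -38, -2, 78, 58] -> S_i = Random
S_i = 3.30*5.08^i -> [3.3, 16.76, 85.16, 432.62, 2197.7]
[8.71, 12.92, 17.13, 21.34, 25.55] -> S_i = 8.71 + 4.21*i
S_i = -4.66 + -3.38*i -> [-4.66, -8.04, -11.42, -14.8, -18.18]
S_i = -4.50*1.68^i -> [-4.5, -7.56, -12.7, -21.34, -35.85]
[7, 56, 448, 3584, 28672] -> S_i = 7*8^i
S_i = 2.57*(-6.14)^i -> [2.57, -15.78, 96.89, -594.89, 3652.64]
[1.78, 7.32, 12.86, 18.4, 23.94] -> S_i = 1.78 + 5.54*i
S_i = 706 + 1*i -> [706, 707, 708, 709, 710]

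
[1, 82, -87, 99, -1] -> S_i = Random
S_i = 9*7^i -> [9, 63, 441, 3087, 21609]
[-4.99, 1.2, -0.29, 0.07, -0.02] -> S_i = -4.99*(-0.24)^i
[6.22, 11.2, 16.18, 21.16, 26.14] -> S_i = 6.22 + 4.98*i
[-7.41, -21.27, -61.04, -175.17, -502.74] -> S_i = -7.41*2.87^i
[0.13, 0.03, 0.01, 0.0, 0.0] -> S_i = 0.13*0.23^i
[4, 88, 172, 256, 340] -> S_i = 4 + 84*i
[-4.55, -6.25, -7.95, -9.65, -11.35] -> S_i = -4.55 + -1.70*i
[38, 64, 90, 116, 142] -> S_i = 38 + 26*i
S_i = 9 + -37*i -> [9, -28, -65, -102, -139]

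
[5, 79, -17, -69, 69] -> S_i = Random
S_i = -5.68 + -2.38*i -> [-5.68, -8.06, -10.44, -12.82, -15.2]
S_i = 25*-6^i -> [25, -150, 900, -5400, 32400]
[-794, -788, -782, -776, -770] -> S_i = -794 + 6*i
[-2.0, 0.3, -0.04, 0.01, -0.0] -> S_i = -2.00*(-0.15)^i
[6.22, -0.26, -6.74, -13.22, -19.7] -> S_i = 6.22 + -6.48*i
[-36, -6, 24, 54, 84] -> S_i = -36 + 30*i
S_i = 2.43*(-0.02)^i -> [2.43, -0.05, 0.0, -0.0, 0.0]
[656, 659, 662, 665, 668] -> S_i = 656 + 3*i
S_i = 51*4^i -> [51, 204, 816, 3264, 13056]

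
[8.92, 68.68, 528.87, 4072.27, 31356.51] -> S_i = 8.92*7.70^i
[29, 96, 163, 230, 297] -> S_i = 29 + 67*i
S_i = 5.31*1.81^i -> [5.31, 9.61, 17.4, 31.49, 56.99]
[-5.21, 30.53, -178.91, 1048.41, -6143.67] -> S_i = -5.21*(-5.86)^i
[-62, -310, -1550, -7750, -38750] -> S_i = -62*5^i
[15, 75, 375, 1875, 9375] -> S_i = 15*5^i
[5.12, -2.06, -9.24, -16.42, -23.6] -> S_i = 5.12 + -7.18*i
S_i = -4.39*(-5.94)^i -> [-4.39, 26.08, -154.9, 920.08, -5465.25]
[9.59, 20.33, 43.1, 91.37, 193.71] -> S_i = 9.59*2.12^i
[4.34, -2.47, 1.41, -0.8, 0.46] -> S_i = 4.34*(-0.57)^i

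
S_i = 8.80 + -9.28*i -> [8.8, -0.48, -9.76, -19.04, -28.32]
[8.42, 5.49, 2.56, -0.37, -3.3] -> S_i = 8.42 + -2.93*i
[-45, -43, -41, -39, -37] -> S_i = -45 + 2*i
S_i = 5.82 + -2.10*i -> [5.82, 3.72, 1.62, -0.48, -2.58]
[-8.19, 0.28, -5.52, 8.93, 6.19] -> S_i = Random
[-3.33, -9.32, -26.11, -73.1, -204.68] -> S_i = -3.33*2.80^i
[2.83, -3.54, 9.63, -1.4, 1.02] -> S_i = Random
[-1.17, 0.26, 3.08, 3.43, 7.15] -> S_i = Random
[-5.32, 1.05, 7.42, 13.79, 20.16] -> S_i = -5.32 + 6.37*i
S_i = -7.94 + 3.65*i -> [-7.94, -4.29, -0.64, 3.01, 6.66]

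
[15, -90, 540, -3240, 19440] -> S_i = 15*-6^i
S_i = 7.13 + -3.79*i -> [7.13, 3.34, -0.45, -4.24, -8.03]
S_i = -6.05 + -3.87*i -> [-6.05, -9.92, -13.79, -17.66, -21.53]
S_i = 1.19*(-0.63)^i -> [1.19, -0.75, 0.47, -0.3, 0.19]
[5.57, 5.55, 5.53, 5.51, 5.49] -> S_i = 5.57 + -0.02*i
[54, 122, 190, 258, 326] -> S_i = 54 + 68*i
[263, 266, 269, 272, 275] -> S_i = 263 + 3*i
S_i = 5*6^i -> [5, 30, 180, 1080, 6480]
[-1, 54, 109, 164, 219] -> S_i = -1 + 55*i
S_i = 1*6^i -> [1, 6, 36, 216, 1296]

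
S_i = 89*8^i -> [89, 712, 5696, 45568, 364544]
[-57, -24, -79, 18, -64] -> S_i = Random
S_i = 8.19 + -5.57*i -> [8.19, 2.62, -2.95, -8.52, -14.09]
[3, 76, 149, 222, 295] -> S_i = 3 + 73*i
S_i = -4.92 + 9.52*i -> [-4.92, 4.6, 14.12, 23.64, 33.16]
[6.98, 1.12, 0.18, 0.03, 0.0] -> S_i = 6.98*0.16^i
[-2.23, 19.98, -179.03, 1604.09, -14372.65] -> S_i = -2.23*(-8.96)^i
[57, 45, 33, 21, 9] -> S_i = 57 + -12*i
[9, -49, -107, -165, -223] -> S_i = 9 + -58*i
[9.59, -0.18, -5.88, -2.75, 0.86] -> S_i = Random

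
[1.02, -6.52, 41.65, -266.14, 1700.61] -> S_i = 1.02*(-6.39)^i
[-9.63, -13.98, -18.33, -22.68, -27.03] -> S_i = -9.63 + -4.35*i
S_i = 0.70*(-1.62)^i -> [0.7, -1.13, 1.84, -2.98, 4.82]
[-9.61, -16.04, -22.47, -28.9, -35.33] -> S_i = -9.61 + -6.43*i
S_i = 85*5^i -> [85, 425, 2125, 10625, 53125]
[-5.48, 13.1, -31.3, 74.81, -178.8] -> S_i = -5.48*(-2.39)^i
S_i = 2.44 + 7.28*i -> [2.44, 9.72, 17.0, 24.28, 31.56]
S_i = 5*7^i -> [5, 35, 245, 1715, 12005]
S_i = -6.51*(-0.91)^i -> [-6.51, 5.92, -5.39, 4.91, -4.46]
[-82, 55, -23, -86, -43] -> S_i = Random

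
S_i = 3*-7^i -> [3, -21, 147, -1029, 7203]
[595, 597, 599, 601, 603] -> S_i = 595 + 2*i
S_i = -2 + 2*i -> [-2, 0, 2, 4, 6]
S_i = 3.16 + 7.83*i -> [3.16, 10.99, 18.82, 26.65, 34.48]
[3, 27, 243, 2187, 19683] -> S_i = 3*9^i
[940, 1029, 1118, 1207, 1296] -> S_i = 940 + 89*i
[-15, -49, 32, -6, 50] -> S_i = Random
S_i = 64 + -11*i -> [64, 53, 42, 31, 20]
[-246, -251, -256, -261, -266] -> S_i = -246 + -5*i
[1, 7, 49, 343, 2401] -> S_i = 1*7^i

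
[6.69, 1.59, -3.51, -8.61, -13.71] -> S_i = 6.69 + -5.10*i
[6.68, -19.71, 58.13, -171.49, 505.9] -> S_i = 6.68*(-2.95)^i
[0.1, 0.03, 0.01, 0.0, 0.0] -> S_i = 0.10*0.35^i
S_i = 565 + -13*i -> [565, 552, 539, 526, 513]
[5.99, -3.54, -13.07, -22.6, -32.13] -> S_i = 5.99 + -9.53*i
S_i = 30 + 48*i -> [30, 78, 126, 174, 222]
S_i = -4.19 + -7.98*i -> [-4.19, -12.17, -20.15, -28.13, -36.11]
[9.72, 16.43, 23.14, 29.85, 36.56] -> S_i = 9.72 + 6.71*i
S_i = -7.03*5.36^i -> [-7.03, -37.68, -201.97, -1082.55, -5802.49]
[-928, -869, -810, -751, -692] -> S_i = -928 + 59*i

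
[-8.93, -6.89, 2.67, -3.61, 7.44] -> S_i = Random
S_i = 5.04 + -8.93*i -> [5.04, -3.89, -12.82, -21.75, -30.68]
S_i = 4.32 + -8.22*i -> [4.32, -3.9, -12.12, -20.34, -28.56]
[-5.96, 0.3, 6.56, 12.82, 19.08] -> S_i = -5.96 + 6.26*i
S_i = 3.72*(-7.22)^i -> [3.72, -26.86, 193.92, -1400.09, 10108.62]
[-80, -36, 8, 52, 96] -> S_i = -80 + 44*i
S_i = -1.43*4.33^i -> [-1.43, -6.19, -26.81, -116.09, -502.68]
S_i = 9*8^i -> [9, 72, 576, 4608, 36864]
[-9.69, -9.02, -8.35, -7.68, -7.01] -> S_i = -9.69 + 0.67*i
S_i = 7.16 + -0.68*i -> [7.16, 6.48, 5.8, 5.12, 4.44]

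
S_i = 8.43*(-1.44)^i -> [8.43, -12.14, 17.48, -25.17, 36.25]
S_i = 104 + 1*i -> [104, 105, 106, 107, 108]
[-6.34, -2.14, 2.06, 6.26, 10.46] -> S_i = -6.34 + 4.20*i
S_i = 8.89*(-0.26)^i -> [8.89, -2.31, 0.6, -0.16, 0.04]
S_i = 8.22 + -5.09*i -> [8.22, 3.13, -1.96, -7.05, -12.14]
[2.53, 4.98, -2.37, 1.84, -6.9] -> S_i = Random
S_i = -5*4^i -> [-5, -20, -80, -320, -1280]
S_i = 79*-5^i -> [79, -395, 1975, -9875, 49375]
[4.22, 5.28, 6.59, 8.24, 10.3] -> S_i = 4.22*1.25^i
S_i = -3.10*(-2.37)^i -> [-3.1, 7.35, -17.41, 41.27, -97.8]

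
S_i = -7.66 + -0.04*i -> [-7.66, -7.7, -7.74, -7.78, -7.82]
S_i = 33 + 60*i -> [33, 93, 153, 213, 273]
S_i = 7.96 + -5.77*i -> [7.96, 2.19, -3.58, -9.35, -15.12]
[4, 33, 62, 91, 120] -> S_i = 4 + 29*i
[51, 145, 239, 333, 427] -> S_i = 51 + 94*i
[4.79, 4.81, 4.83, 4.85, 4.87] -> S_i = 4.79 + 0.02*i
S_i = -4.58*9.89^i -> [-4.58, -45.3, -447.98, -4430.52, -43817.81]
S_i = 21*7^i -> [21, 147, 1029, 7203, 50421]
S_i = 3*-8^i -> [3, -24, 192, -1536, 12288]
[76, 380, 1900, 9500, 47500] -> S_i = 76*5^i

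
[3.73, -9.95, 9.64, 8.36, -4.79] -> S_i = Random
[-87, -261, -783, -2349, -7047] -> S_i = -87*3^i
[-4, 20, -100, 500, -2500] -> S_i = -4*-5^i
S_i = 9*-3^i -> [9, -27, 81, -243, 729]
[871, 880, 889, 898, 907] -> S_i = 871 + 9*i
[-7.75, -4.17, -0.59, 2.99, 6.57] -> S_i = -7.75 + 3.58*i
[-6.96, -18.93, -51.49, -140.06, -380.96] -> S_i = -6.96*2.72^i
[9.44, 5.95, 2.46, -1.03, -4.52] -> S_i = 9.44 + -3.49*i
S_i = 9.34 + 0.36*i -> [9.34, 9.7, 10.06, 10.42, 10.78]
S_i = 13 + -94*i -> [13, -81, -175, -269, -363]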